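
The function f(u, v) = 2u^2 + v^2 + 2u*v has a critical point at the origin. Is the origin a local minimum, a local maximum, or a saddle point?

local minimum

The Hessian at the origin is H = [[4, 2], [2, 2]].
det H = 4·2 − (2)² = 4 > 0 and H[1,1] = 4 > 0, so H is positive definite.
Therefore the origin is a local minimum.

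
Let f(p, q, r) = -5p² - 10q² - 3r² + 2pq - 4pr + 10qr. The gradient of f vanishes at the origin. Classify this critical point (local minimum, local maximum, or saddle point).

local maximum

The Hessian at the origin is H = [[-10, 2, -4], [2, -20, 10], [-4, 10, -6]].
Symmetric row and column elimination reduces H to a congruent diagonal form with pivots -10, -98/5, -4/49.
Counting signs: 3 negative.
H is negative definite, so the origin is a strict local maximum.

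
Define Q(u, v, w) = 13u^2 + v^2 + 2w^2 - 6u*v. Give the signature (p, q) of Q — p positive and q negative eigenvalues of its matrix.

Write A = [[13, -3, 0], [-3, 1, 0], [0, 0, 2]].
An LDLᵀ factorisation of A has diagonal entries 13, 4/13, 2.
So there are 3 positive pivots.

(3, 0)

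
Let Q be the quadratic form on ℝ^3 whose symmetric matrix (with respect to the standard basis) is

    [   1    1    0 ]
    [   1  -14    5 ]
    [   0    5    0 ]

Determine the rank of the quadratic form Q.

An LDLᵀ factorisation of A has diagonal entries 1, -15, 5/3.
So there are 2 positive, 1 negative pivots.
The rank is the number of nonzero pivots: 3.

3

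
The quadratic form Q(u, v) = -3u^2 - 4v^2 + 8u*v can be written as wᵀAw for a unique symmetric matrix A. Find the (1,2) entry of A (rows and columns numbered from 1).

4

The coefficient of u·v in Q is 8. For a symmetric A this equals A[1,2] + A[2,1] = 2·A[1,2].
So A[1,2] = 8/2 = 4.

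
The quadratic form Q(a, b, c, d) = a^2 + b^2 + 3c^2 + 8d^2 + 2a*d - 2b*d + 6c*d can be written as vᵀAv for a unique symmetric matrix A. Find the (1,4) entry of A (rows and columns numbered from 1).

The coefficient of a·d in Q is 2. For a symmetric A this equals A[1,4] + A[4,1] = 2·A[1,4].
So A[1,4] = 2/2 = 1.

1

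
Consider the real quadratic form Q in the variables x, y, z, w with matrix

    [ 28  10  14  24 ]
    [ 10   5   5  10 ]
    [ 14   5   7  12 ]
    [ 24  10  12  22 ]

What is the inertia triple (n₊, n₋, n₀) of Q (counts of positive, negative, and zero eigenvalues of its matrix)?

(2, 0, 2)

Row-reducing A symmetrically gives the diagonal entries 28, 10/7, 0, 0.
That gives 2 positive, 2 zero pivots.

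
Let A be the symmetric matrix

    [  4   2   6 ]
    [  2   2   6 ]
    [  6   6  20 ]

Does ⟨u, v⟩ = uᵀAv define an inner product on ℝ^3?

Leading principal minors: Δ_1 = 4, Δ_2 = 4, Δ_3 = 8.
All leading principal minors are positive, so by Sylvester's criterion Q is positive definite.
⟨·,·⟩ is an inner product exactly when A is positive definite.

yes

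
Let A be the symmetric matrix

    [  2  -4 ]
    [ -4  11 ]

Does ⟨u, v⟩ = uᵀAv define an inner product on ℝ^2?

yes

For the 2×2 matrix [[2, -4], [-4, 11]]: det = 2·11 − (-4)² = 6, trace = 13.
det > 0 so both eigenvalues share the sign of the trace; trace = 13 > 0 ⇒ both positive.
⟨·,·⟩ is an inner product exactly when A is positive definite.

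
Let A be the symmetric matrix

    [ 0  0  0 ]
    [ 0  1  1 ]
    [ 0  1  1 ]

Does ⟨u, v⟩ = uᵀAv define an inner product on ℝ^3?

no

Congruent diagonalization of A (simultaneous row and column reduction) yields pivots 0, 1, 0.
That gives 1 positive, 2 zero pivots.
Hence Q is positive semidefinite.
⟨·,·⟩ is an inner product exactly when A is positive definite.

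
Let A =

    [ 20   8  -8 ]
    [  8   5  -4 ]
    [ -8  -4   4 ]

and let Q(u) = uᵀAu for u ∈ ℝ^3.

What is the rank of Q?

3

Symmetric row and column elimination reduces A to a congruent diagonal form with pivots 20, 9/5, 4/9.
So there are 3 positive pivots.
The rank is the number of nonzero pivots: 3.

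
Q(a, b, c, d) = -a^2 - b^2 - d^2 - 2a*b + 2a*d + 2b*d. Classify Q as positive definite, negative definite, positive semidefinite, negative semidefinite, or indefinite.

negative semidefinite

The associated matrix is A = [[-1, -1, 0, 1], [-1, -1, 0, 1], [0, 0, 0, 0], [1, 1, 0, -1]].
Row-reducing A symmetrically gives the diagonal entries -1, 0, 0, 0.
That gives 1 negative, 3 zero pivots.
Hence Q is negative semidefinite.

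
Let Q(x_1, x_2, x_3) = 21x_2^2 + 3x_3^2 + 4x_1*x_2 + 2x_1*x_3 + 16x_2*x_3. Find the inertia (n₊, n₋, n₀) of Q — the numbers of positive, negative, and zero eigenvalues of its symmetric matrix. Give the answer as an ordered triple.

(2, 1, 0)

The symmetric matrix is A = [[0, 2, 1], [2, 21, 8], [1, 8, 3]].
By Sylvester's law of inertia any congruent diagonalization of A has 2 positive, 1 negative and 0 zero entries.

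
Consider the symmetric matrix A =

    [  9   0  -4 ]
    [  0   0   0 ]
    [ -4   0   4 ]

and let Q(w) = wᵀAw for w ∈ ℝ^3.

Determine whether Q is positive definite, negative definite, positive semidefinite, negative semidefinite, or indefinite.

positive semidefinite

Row-reducing A symmetrically gives the diagonal entries 9, 0, 20/9.
That gives 2 positive, 1 zero pivots.
Hence Q is positive semidefinite.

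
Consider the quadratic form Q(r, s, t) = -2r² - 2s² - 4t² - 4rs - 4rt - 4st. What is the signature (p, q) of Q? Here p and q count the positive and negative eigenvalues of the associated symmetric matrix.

(0, 2)

The associated matrix is A = [[-2, -2, -2], [-2, -2, -2], [-2, -2, -4]].
Applying the same elementary operations to the rows and columns of A produces a congruent diagonal matrix with entries -2, 0, -2.
That gives 2 negative, 1 zero pivots.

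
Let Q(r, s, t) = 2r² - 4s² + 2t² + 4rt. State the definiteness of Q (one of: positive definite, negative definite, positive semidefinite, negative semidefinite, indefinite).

indefinite

The associated matrix is A = [[2, 0, 2], [0, -4, 0], [2, 0, 2]].
Congruent diagonalization of A (simultaneous row and column reduction) yields pivots 2, -4, 0.
So there are 1 positive, 1 negative, 1 zero pivots.
Hence Q is indefinite.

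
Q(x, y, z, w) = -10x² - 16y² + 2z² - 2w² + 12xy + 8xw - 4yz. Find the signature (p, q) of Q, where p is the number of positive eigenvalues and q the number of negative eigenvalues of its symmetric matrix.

The associated matrix is A = [[-10, 6, 0, 4], [6, -16, -2, 0], [0, -2, 2, 0], [4, 0, 0, -2]].
Symmetric row and column elimination reduces A to a congruent diagonal form with pivots -10, -62/5, 72/31, 0.
That gives 1 positive, 2 negative, 1 zero pivots.

(1, 2)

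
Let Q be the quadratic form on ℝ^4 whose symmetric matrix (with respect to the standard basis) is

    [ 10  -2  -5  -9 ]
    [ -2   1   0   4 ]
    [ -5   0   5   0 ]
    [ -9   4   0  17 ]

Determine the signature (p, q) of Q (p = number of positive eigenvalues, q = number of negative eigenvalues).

(3, 0)

Symmetric row and column elimination reduces A to a congruent diagonal form with pivots 10, 3/5, 5/6, 0.
So there are 3 positive, 1 zero pivots.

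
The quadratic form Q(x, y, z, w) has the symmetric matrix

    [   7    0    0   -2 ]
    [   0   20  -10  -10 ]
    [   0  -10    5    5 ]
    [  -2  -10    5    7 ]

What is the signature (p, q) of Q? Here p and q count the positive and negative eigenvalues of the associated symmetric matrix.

Row-reducing A symmetrically gives the diagonal entries 7, 20, 0, 10/7.
That gives 3 positive, 1 zero pivots.

(3, 0)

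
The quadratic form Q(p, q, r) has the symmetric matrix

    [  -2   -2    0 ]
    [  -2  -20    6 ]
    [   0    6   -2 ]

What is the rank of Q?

2

Symmetric row and column elimination reduces A to a congruent diagonal form with pivots -2, -18, 0.
That gives 2 negative, 1 zero pivots.
The rank is the number of nonzero pivots: 2.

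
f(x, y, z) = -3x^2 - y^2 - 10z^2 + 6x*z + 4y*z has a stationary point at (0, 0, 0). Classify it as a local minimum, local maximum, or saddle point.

The Hessian at the origin is H = [[-6, 0, 6], [0, -2, 4], [6, 4, -20]].
Row-reducing H symmetrically gives the diagonal entries -6, -2, -6.
So there are 3 negative pivots.
H is negative definite, so the origin is a strict local maximum.

local maximum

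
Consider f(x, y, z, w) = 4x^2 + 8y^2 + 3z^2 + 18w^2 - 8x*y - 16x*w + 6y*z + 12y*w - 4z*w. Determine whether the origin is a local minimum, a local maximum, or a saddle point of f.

The Hessian at the origin is H = [[8, -8, 0, -16], [-8, 16, 6, 12], [0, 6, 6, -4], [-16, 12, -4, 36]].
An LDLᵀ factorisation of H has diagonal entries 8, 8, 3/2, 4/3.
That gives 4 positive pivots.
H is positive definite, so the origin is a strict local minimum.

local minimum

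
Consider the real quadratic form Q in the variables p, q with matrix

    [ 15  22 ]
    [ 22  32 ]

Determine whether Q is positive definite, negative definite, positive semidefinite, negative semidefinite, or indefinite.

For the 2×2 matrix [[15, 22], [22, 32]]: det = 15·32 − (22)² = -4, trace = 47.
det < 0 so the eigenvalues have opposite signs; the form is indefinite.

indefinite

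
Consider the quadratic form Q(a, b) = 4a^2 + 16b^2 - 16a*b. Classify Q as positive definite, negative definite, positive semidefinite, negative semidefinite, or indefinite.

The symmetric matrix of Q is [[4, -8], [-8, 16]].
For the 2×2 matrix [[4, -8], [-8, 16]]: det = 4·16 − (-8)² = 0, trace = 20.
det = 0 so one eigenvalue is zero; the form is semidefinite with the sign of the trace.

positive semidefinite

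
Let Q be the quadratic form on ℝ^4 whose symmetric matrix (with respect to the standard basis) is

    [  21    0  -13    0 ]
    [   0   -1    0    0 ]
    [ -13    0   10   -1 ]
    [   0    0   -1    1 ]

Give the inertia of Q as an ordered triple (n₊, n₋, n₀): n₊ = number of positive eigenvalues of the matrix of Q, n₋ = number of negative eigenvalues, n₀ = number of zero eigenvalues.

An LDLᵀ factorisation of A has diagonal entries 21, -1, 41/21, 20/41.
So there are 3 positive, 1 negative pivots.

(3, 1, 0)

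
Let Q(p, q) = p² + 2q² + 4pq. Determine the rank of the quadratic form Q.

The symmetric matrix is A = [[1, 2], [2, 2]].
Row-reducing A symmetrically gives the diagonal entries 1, -2.
That gives 1 positive, 1 negative pivots.
The rank is the number of nonzero pivots: 2.

2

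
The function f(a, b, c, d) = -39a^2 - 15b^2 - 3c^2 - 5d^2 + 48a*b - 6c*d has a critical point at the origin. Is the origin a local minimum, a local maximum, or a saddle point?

local maximum

The Hessian at the origin is H = [[-78, 48, 0, 0], [48, -30, 0, 0], [0, 0, -6, -6], [0, 0, -6, -10]].
An LDLᵀ factorisation of H has diagonal entries -78, -6/13, -6, -4.
Counting signs: 4 negative.
H is negative definite, so the origin is a strict local maximum.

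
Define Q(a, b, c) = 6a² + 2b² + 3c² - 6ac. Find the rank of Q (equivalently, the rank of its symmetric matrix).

Write A = [[6, 0, -3], [0, 2, 0], [-3, 0, 3]].
Congruent diagonalization of A (simultaneous row and column reduction) yields pivots 6, 2, 3/2.
So there are 3 positive pivots.
The rank is the number of nonzero pivots: 3.

3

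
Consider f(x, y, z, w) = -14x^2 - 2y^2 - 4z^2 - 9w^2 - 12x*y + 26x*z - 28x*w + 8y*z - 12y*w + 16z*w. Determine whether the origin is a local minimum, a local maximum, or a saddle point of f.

saddle point

The Hessian at the origin is H = [[-28, -12, 26, -28], [-12, -4, 8, -12], [26, 8, -8, 16], [-28, -12, 16, -18]].
Applying the same elementary operations to the rows and columns of H produces a congruent diagonal matrix with entries -28, 8/7, 15/2, -10/3.
So there are 2 positive, 2 negative pivots.
H is indefinite, so the origin is a saddle point.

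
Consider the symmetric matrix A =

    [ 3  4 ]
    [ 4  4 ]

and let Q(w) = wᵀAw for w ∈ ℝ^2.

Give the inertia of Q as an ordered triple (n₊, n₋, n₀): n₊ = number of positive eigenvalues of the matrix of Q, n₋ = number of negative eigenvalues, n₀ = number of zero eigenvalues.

(1, 1, 0)

Congruent diagonalization of A (simultaneous row and column reduction) yields pivots 3, -4/3.
That gives 1 positive, 1 negative pivots.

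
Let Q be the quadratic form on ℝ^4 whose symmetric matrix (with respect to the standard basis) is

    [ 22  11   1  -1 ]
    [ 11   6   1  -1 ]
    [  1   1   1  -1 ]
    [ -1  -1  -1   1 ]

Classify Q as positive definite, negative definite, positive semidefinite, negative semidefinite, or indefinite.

positive semidefinite

Row-reducing A symmetrically gives the diagonal entries 22, 1/2, 5/11, 0.
That gives 3 positive, 1 zero pivots.
Hence Q is positive semidefinite.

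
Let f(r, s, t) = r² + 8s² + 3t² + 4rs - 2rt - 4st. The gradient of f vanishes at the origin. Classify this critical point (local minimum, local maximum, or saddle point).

local minimum

The Hessian at the origin is H = [[2, 4, -2], [4, 16, -4], [-2, -4, 6]].
Applying the same elementary operations to the rows and columns of H produces a congruent diagonal matrix with entries 2, 8, 4.
That gives 3 positive pivots.
H is positive definite, so the origin is a strict local minimum.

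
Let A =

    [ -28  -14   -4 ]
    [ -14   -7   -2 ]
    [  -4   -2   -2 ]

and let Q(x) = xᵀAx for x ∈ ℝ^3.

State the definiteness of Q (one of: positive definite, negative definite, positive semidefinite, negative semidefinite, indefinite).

negative semidefinite

Symmetric row and column elimination reduces A to a congruent diagonal form with pivots -28, 0, -10/7.
Counting signs: 2 negative, 1 zero.
Hence Q is negative semidefinite.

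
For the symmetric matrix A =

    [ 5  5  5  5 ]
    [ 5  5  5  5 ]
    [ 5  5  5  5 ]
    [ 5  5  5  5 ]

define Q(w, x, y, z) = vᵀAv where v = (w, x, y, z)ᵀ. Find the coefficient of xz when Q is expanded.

The coefficient of xz is A[2,4] + A[4,2] = 2·5 = 10.

10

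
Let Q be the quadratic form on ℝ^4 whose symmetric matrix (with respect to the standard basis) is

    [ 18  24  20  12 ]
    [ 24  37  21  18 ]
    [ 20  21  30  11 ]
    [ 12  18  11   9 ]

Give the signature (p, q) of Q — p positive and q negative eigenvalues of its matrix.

(4, 0)

Applying the same elementary operations to the rows and columns of A produces a congruent diagonal matrix with entries 18, 5, 61/45, 12/61.
So there are 4 positive pivots.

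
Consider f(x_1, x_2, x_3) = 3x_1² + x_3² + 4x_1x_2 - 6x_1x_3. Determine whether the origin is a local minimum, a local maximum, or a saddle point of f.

saddle point

The Hessian at the origin is H = [[6, 4, -6], [4, 0, 0], [-6, 0, 2]].
Row-reducing H symmetrically gives the diagonal entries 6, -8/3, 2.
Counting signs: 2 positive, 1 negative.
H is indefinite, so the origin is a saddle point.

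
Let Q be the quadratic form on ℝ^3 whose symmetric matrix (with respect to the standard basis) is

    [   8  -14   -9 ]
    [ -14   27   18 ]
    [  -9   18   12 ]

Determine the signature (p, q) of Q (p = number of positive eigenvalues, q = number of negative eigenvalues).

An LDLᵀ factorisation of A has diagonal entries 8, 5/2, -3/20.
Counting signs: 2 positive, 1 negative.

(2, 1)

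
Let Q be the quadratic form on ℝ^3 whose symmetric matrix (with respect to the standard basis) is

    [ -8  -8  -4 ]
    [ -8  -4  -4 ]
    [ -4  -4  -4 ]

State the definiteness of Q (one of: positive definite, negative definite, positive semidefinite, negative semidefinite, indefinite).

indefinite

Applying the same elementary operations to the rows and columns of A produces a congruent diagonal matrix with entries -8, 4, -2.
That gives 1 positive, 2 negative pivots.
Hence Q is indefinite.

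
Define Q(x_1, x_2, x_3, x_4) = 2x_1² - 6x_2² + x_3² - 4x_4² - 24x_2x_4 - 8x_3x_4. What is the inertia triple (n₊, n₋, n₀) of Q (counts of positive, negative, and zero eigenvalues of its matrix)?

(3, 1, 0)

The symmetric matrix is A = [[2, 0, 0, 0], [0, -6, 0, -12], [0, 0, 1, -4], [0, -12, -4, -4]].
Row-reducing A symmetrically gives the diagonal entries 2, -6, 1, 4.
Counting signs: 3 positive, 1 negative.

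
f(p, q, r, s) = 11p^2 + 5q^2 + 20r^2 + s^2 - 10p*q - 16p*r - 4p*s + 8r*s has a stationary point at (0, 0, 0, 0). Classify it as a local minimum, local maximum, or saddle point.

The Hessian at the origin is H = [[22, -10, -16, -4], [-10, 10, 0, 0], [-16, 0, 40, 8], [-4, 0, 8, 2]].
Congruent diagonalization of H (simultaneous row and column reduction) yields pivots 22, 60/11, 56/3, 2/7.
Counting signs: 4 positive.
H is positive definite, so the origin is a strict local minimum.

local minimum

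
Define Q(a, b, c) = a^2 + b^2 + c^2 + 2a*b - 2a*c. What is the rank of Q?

3

The symmetric matrix is A = [[1, 1, -1], [1, 1, 0], [-1, 0, 1]].
Row reduction of A gives 3 nonzero rows, so rank A = 3.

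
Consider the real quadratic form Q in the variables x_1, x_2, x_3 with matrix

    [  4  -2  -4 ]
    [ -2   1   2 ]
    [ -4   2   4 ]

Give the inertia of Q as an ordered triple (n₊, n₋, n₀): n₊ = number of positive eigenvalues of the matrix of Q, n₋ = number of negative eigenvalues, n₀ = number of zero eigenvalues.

Congruent diagonalization of A (simultaneous row and column reduction) yields pivots 4, 0, 0.
So there are 1 positive, 2 zero pivots.

(1, 0, 2)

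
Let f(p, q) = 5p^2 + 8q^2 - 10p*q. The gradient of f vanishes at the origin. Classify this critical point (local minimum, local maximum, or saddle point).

The Hessian at the origin is H = [[10, -10], [-10, 16]].
det H = 10·16 − (-10)² = 60 > 0 and H[1,1] = 10 > 0, so H is positive definite.
Therefore the origin is a local minimum.

local minimum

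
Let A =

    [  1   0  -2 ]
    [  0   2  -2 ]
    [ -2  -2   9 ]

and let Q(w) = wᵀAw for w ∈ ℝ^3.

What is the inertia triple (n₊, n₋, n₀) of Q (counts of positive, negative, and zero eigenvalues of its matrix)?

(3, 0, 0)

Congruent diagonalization of A (simultaneous row and column reduction) yields pivots 1, 2, 3.
That gives 3 positive pivots.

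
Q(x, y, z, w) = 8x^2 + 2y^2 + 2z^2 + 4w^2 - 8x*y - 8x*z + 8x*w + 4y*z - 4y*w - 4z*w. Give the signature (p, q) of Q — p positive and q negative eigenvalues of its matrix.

(2, 0)

The symmetric matrix is A = [[8, -4, -4, 4], [-4, 2, 2, -2], [-4, 2, 2, -2], [4, -2, -2, 4]].
Symmetric row and column elimination reduces A to a congruent diagonal form with pivots 8, 0, 0, 2.
Counting signs: 2 positive, 2 zero.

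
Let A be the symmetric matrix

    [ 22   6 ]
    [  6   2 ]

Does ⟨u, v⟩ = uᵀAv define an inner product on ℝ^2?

yes

Leading principal minors: Δ_1 = 22, Δ_2 = 8.
All leading principal minors are positive, so by Sylvester's criterion Q is positive definite.
⟨·,·⟩ is an inner product exactly when A is positive definite.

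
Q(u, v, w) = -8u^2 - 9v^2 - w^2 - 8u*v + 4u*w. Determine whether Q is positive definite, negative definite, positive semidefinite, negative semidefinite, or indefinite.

The symmetric matrix of Q is A = [[-8, -4, 2], [-4, -9, 0], [2, 0, -1]].
Leading principal minors: Δ_1 = -8, Δ_2 = 56, Δ_3 = -20.
The signs alternate starting with Δ_1 < 0, so by Sylvester's criterion Q is negative definite.

negative definite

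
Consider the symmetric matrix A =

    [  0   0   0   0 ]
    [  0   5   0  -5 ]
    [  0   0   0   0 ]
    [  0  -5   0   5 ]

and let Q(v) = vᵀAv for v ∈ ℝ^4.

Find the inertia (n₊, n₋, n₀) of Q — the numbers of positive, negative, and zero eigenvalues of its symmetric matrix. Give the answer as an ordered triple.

Row-reducing A symmetrically gives the diagonal entries 0, 5, 0, 0.
Counting signs: 1 positive, 3 zero.

(1, 0, 3)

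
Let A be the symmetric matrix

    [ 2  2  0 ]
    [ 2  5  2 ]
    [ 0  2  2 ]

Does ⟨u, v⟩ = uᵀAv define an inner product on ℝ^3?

yes

Leading principal minors: Δ_1 = 2, Δ_2 = 6, Δ_3 = 4.
All leading principal minors are positive, so by Sylvester's criterion Q is positive definite.
⟨·,·⟩ is an inner product exactly when A is positive definite.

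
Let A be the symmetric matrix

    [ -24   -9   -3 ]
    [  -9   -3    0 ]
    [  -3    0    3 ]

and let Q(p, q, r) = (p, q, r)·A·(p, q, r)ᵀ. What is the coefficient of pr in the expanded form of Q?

-6

The coefficient of pr is A[1,3] + A[3,1] = 2·(-3) = -6.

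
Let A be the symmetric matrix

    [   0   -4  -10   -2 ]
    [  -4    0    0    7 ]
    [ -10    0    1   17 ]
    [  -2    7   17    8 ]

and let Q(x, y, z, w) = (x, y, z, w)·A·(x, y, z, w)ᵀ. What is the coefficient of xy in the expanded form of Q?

-8

The coefficient of xy is A[1,2] + A[2,1] = 2·(-4) = -8.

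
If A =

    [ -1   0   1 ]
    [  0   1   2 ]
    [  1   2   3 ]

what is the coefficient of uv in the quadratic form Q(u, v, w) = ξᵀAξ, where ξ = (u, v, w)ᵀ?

0

The coefficient of uv is A[1,2] + A[2,1] = 2·0 = 0.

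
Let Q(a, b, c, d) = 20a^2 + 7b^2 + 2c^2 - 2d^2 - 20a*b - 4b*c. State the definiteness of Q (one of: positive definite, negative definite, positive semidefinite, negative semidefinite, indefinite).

indefinite

The associated matrix is A = [[20, -10, 0, 0], [-10, 7, -2, 0], [0, -2, 2, 0], [0, 0, 0, -2]].
Applying the same elementary operations to the rows and columns of A produces a congruent diagonal matrix with entries 20, 2, 0, -2.
That gives 2 positive, 1 negative, 1 zero pivots.
Hence Q is indefinite.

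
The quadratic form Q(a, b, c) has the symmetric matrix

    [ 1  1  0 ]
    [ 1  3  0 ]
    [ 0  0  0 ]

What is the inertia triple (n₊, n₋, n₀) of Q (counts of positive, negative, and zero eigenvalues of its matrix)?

Symmetric row and column elimination reduces A to a congruent diagonal form with pivots 1, 2, 0.
Counting signs: 2 positive, 1 zero.

(2, 0, 1)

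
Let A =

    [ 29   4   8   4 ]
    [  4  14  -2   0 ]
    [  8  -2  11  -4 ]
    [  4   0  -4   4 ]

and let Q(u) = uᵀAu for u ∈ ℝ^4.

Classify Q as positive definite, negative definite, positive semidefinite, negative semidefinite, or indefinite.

positive definite

Symmetric row and column elimination reduces A to a congruent diagonal form with pivots 29, 390/29, 105/13, 4/105.
So there are 4 positive pivots.
Hence Q is positive definite.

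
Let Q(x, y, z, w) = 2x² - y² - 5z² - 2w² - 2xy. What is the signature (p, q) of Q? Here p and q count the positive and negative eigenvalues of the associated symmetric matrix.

The associated matrix is A = [[2, -1, 0, 0], [-1, -1, 0, 0], [0, 0, -5, 0], [0, 0, 0, -2]].
Congruent diagonalization of A (simultaneous row and column reduction) yields pivots 2, -3/2, -5, -2.
Counting signs: 1 positive, 3 negative.

(1, 3)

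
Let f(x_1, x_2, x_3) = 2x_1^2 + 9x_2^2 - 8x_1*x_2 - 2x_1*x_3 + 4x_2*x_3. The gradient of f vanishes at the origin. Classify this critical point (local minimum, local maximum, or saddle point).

saddle point

The Hessian at the origin is H = [[4, -8, -2], [-8, 18, 4], [-2, 4, 0]].
Row-reducing H symmetrically gives the diagonal entries 4, 2, -1.
That gives 2 positive, 1 negative pivots.
H is indefinite, so the origin is a saddle point.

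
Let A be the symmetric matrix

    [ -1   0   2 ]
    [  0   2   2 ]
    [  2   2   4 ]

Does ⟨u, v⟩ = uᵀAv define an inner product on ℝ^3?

no

Congruent diagonalization of A (simultaneous row and column reduction) yields pivots -1, 2, 6.
Counting signs: 2 positive, 1 negative.
Hence Q is indefinite.
⟨·,·⟩ is an inner product exactly when A is positive definite.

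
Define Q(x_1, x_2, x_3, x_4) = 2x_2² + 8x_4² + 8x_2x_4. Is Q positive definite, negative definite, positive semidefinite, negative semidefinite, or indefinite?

Write A = [[0, 0, 0, 0], [0, 2, 0, 4], [0, 0, 0, 0], [0, 4, 0, 8]].
Applying the same elementary operations to the rows and columns of A produces a congruent diagonal matrix with entries 0, 2, 0, 0.
So there are 1 positive, 3 zero pivots.
Hence Q is positive semidefinite.

positive semidefinite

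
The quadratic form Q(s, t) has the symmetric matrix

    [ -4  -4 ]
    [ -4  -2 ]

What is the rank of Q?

Symmetric row and column elimination reduces A to a congruent diagonal form with pivots -4, 2.
So there are 1 positive, 1 negative pivots.
The rank is the number of nonzero pivots: 2.

2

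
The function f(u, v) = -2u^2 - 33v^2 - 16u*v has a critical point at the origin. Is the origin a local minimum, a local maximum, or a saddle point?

The Hessian at the origin is H = [[-4, -16], [-16, -66]].
det H = -4·-66 − (-16)² = 8 > 0 and H[1,1] = -4 < 0, so H is negative definite.
Therefore the origin is a local maximum.

local maximum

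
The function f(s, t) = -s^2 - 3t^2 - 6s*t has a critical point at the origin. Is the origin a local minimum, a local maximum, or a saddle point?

saddle point

The Hessian at the origin is H = [[-2, -6], [-6, -6]].
det H = -2·-6 − (-6)² = -24 < 0, so H is indefinite.
Therefore the origin is a saddle point.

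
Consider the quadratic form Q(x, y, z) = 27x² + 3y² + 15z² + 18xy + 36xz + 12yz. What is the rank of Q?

2

The associated matrix is A = [[27, 9, 18], [9, 3, 6], [18, 6, 15]].
Congruent diagonalization of A (simultaneous row and column reduction) yields pivots 27, 0, 3.
That gives 2 positive, 1 zero pivots.
The rank is the number of nonzero pivots: 2.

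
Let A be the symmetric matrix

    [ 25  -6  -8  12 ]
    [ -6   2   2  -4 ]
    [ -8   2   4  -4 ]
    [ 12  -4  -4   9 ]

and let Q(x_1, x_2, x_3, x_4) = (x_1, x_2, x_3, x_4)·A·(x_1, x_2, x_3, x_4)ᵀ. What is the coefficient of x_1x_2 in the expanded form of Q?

The coefficient of x_1x_2 is A[1,2] + A[2,1] = 2·(-6) = -12.

-12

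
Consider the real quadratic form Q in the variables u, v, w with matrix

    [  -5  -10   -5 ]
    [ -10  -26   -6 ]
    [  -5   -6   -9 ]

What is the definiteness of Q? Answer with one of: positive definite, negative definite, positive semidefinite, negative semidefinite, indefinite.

Leading principal minors: Δ_1 = -5, Δ_2 = 30, Δ_3 = -40.
The signs alternate starting with Δ_1 < 0, so by Sylvester's criterion Q is negative definite.

negative definite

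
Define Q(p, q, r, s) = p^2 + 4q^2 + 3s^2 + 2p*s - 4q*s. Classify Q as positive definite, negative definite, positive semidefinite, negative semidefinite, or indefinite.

positive semidefinite

The symmetric matrix is A = [[1, 0, 0, 1], [0, 4, 0, -2], [0, 0, 0, 0], [1, -2, 0, 3]].
Row-reducing A symmetrically gives the diagonal entries 1, 4, 0, 1.
That gives 3 positive, 1 zero pivots.
Hence Q is positive semidefinite.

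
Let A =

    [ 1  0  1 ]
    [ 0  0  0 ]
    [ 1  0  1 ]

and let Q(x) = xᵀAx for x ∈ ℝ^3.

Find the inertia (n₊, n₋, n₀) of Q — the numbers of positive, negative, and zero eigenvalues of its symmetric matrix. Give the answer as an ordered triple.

Symmetric row and column elimination reduces A to a congruent diagonal form with pivots 1, 0, 0.
That gives 1 positive, 2 zero pivots.

(1, 0, 2)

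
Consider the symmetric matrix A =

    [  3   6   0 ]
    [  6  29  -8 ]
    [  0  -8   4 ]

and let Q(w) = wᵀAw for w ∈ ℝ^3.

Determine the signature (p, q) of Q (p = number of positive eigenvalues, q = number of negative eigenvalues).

Symmetric row and column elimination reduces A to a congruent diagonal form with pivots 3, 17, 4/17.
That gives 3 positive pivots.

(3, 0)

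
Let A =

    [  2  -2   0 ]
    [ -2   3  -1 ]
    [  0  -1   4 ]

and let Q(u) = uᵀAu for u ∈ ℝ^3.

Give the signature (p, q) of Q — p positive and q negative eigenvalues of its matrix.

Applying the same elementary operations to the rows and columns of A produces a congruent diagonal matrix with entries 2, 1, 3.
That gives 3 positive pivots.

(3, 0)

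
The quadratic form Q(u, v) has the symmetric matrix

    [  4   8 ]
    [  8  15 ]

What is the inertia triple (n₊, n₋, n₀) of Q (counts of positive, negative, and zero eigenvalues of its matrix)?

(1, 1, 0)

Row-reducing A symmetrically gives the diagonal entries 4, -1.
That gives 1 positive, 1 negative pivots.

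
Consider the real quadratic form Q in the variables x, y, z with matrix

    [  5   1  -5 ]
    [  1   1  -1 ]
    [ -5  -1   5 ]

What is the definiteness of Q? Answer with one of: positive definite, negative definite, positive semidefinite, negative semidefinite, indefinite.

positive semidefinite

Symmetric row and column elimination reduces A to a congruent diagonal form with pivots 5, 4/5, 0.
That gives 2 positive, 1 zero pivots.
Hence Q is positive semidefinite.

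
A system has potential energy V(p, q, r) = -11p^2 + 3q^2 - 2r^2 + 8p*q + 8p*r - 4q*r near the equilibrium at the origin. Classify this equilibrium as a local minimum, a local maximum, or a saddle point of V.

saddle point

The Hessian at the origin is H = [[-22, 8, 8], [8, 6, -4], [8, -4, -4]].
Applying the same elementary operations to the rows and columns of H produces a congruent diagonal matrix with entries -22, 98/11, -60/49.
Counting signs: 1 positive, 2 negative.
H is indefinite, so the origin is a saddle point.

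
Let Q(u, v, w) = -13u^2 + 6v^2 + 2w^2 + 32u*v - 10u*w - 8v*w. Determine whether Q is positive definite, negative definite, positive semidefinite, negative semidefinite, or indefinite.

Write A = [[-13, 16, -5], [16, 6, -4], [-5, -4, 2]].
Applying the same elementary operations to the rows and columns of A produces a congruent diagonal matrix with entries -13, 334/13, -15/167.
Counting signs: 1 positive, 2 negative.
Hence Q is indefinite.

indefinite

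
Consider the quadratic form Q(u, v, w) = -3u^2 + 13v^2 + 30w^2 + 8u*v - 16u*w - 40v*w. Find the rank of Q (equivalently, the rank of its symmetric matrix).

3

The symmetric matrix is A = [[-3, 4, -8], [4, 13, -20], [-8, -20, 30]].
Applying the same elementary operations to the rows and columns of A produces a congruent diagonal matrix with entries -3, 55/3, 2/55.
Counting signs: 2 positive, 1 negative.
The rank is the number of nonzero pivots: 3.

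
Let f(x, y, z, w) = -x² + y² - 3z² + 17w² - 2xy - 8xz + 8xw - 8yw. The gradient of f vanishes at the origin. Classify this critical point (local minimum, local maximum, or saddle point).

saddle point

The Hessian at the origin is H = [[-2, -2, -8, 8], [-2, 2, 0, -8], [-8, 0, -6, 0], [8, -8, 0, 34]].
Row-reducing H symmetrically gives the diagonal entries -2, 4, 10, 2.
Counting signs: 3 positive, 1 negative.
H is indefinite, so the origin is a saddle point.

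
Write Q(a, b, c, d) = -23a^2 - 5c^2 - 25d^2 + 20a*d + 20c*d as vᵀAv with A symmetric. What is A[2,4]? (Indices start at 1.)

The coefficient of b·d in Q is 0. For a symmetric A this equals A[2,4] + A[4,2] = 2·A[2,4].
So A[2,4] = 0/2 = 0.

0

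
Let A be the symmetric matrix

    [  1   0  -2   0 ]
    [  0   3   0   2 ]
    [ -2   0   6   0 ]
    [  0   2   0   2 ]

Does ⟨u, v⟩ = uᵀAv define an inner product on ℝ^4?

An LDLᵀ factorisation of A has diagonal entries 1, 3, 2, 2/3.
Counting signs: 4 positive.
Hence Q is positive definite.
⟨·,·⟩ is an inner product exactly when A is positive definite.

yes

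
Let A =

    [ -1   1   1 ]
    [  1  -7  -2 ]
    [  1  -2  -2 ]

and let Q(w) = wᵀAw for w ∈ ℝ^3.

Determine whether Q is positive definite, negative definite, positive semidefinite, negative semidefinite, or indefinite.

negative definite

Leading principal minors: Δ_1 = -1, Δ_2 = 6, Δ_3 = -5.
The signs alternate starting with Δ_1 < 0, so by Sylvester's criterion Q is negative definite.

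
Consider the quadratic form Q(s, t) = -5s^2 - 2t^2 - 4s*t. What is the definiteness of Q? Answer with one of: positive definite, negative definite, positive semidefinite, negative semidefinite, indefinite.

negative definite

The symmetric matrix of Q is [[-5, -2], [-2, -2]].
For the 2×2 matrix [[-5, -2], [-2, -2]]: det = -5·-2 − (-2)² = 6, trace = -7.
det > 0 so both eigenvalues share the sign of the trace; trace = -7 < 0 ⇒ both negative.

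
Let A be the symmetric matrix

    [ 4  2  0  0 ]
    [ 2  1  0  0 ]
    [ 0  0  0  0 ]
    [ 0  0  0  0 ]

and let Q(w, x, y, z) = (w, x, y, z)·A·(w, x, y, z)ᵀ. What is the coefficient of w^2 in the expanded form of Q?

The coefficient of w^2 is the diagonal entry A[1,1] = 4.

4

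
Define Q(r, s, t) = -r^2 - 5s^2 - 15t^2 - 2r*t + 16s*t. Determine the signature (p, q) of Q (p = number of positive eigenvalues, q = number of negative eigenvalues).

(0, 3)

The associated matrix is A = [[-1, 0, -1], [0, -5, 8], [-1, 8, -15]].
Symmetric row and column elimination reduces A to a congruent diagonal form with pivots -1, -5, -6/5.
Counting signs: 3 negative.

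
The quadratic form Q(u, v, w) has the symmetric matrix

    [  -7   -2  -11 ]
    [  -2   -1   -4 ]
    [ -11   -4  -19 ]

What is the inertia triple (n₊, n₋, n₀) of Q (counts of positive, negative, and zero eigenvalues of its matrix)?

Applying the same elementary operations to the rows and columns of A produces a congruent diagonal matrix with entries -7, -3/7, 0.
So there are 2 negative, 1 zero pivots.

(0, 2, 1)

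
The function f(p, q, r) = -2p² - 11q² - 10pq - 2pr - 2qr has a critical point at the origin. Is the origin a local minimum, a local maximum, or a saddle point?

The Hessian at the origin is H = [[-4, -10, -2], [-10, -22, -2], [-2, -2, 0]].
Congruent diagonalization of H (simultaneous row and column reduction) yields pivots -4, 3, -2.
That gives 1 positive, 2 negative pivots.
H is indefinite, so the origin is a saddle point.

saddle point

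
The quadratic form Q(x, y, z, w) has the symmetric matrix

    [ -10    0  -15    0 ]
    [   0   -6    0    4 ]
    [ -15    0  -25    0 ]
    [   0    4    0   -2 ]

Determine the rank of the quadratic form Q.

4

Applying the same elementary operations to the rows and columns of A produces a congruent diagonal matrix with entries -10, -6, -5/2, 2/3.
So there are 1 positive, 3 negative pivots.
The rank is the number of nonzero pivots: 4.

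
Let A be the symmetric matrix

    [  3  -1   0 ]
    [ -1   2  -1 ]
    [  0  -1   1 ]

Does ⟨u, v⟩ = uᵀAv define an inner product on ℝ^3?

yes

Leading principal minors: Δ_1 = 3, Δ_2 = 5, Δ_3 = 2.
All leading principal minors are positive, so by Sylvester's criterion Q is positive definite.
⟨·,·⟩ is an inner product exactly when A is positive definite.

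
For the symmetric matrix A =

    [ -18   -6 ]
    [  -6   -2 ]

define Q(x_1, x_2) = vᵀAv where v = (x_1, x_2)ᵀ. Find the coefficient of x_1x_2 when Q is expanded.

-12

The coefficient of x_1x_2 is A[1,2] + A[2,1] = 2·(-6) = -12.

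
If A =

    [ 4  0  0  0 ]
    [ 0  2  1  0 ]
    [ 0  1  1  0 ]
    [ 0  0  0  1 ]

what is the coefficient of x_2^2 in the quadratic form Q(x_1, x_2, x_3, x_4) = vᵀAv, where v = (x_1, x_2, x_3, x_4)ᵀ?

2

The coefficient of x_2^2 is the diagonal entry A[2,2] = 2.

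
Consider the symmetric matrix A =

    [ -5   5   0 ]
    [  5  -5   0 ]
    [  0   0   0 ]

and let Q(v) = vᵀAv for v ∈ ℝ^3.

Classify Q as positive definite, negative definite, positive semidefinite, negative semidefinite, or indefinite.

negative semidefinite

Applying the same elementary operations to the rows and columns of A produces a congruent diagonal matrix with entries -5, 0, 0.
Counting signs: 1 negative, 2 zero.
Hence Q is negative semidefinite.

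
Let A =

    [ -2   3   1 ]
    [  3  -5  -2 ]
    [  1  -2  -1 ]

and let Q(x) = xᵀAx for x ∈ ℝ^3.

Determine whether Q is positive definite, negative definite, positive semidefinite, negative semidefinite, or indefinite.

Applying the same elementary operations to the rows and columns of A produces a congruent diagonal matrix with entries -2, -1/2, 0.
That gives 2 negative, 1 zero pivots.
Hence Q is negative semidefinite.

negative semidefinite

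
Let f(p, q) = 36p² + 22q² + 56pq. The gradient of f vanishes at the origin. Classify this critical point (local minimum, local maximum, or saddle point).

The Hessian at the origin is H = [[72, 56], [56, 44]].
det H = 72·44 − (56)² = 32 > 0 and H[1,1] = 72 > 0, so H is positive definite.
Therefore the origin is a local minimum.

local minimum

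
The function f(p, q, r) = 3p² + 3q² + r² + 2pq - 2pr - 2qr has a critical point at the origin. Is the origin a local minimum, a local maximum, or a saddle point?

The Hessian at the origin is H = [[6, 2, -2], [2, 6, -2], [-2, -2, 2]].
Applying the same elementary operations to the rows and columns of H produces a congruent diagonal matrix with entries 6, 16/3, 1.
So there are 3 positive pivots.
H is positive definite, so the origin is a strict local minimum.

local minimum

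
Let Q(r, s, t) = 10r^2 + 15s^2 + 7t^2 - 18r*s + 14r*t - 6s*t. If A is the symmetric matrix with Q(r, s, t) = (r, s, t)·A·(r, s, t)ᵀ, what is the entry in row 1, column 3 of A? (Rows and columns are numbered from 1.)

The coefficient of r·t in Q is 14. For a symmetric A this equals A[1,3] + A[3,1] = 2·A[1,3].
So A[1,3] = 14/2 = 7.

7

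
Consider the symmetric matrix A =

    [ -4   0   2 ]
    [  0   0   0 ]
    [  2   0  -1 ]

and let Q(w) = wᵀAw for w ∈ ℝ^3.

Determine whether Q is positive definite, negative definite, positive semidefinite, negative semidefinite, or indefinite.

Symmetric row and column elimination reduces A to a congruent diagonal form with pivots -4, 0, 0.
Counting signs: 1 negative, 2 zero.
Hence Q is negative semidefinite.

negative semidefinite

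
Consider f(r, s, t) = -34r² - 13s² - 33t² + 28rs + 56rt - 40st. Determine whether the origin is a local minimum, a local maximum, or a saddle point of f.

The Hessian at the origin is H = [[-68, 28, 56], [28, -26, -40], [56, -40, -66]].
Symmetric row and column elimination reduces H to a congruent diagonal form with pivots -68, -246/17, -2/41.
So there are 3 negative pivots.
H is negative definite, so the origin is a strict local maximum.

local maximum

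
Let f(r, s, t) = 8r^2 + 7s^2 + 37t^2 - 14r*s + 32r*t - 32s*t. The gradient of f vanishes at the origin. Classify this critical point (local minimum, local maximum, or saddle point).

The Hessian at the origin is H = [[16, -14, 32], [-14, 14, -32], [32, -32, 74]].
Row-reducing H symmetrically gives the diagonal entries 16, 7/4, 6/7.
That gives 3 positive pivots.
H is positive definite, so the origin is a strict local minimum.

local minimum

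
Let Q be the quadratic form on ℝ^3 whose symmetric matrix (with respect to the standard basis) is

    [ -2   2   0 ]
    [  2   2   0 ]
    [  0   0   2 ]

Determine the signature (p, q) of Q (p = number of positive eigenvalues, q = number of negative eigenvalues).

(2, 1)

An LDLᵀ factorisation of A has diagonal entries -2, 4, 2.
That gives 2 positive, 1 negative pivots.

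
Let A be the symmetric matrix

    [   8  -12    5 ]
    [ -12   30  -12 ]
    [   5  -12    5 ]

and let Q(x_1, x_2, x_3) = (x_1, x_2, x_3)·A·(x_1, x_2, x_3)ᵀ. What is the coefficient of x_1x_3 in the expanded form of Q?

10

The coefficient of x_1x_3 is A[1,3] + A[3,1] = 2·5 = 10.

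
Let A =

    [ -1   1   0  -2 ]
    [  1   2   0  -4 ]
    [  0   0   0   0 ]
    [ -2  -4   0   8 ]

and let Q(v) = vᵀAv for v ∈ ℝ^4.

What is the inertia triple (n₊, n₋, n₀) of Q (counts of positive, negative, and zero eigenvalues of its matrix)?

Row-reducing A symmetrically gives the diagonal entries -1, 3, 0, 0.
So there are 1 positive, 1 negative, 2 zero pivots.

(1, 1, 2)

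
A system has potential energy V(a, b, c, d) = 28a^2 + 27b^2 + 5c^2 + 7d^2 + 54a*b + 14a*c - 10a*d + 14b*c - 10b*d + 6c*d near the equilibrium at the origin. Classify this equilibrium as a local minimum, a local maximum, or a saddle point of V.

local minimum

The Hessian at the origin is H = [[56, 54, 14, -10], [54, 54, 14, -10], [14, 14, 10, 6], [-10, -10, 6, 14]].
Symmetric row and column elimination reduces H to a congruent diagonal form with pivots 56, 27/14, 172/27, 24/43.
Counting signs: 4 positive.
H is positive definite, so the origin is a strict local minimum.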